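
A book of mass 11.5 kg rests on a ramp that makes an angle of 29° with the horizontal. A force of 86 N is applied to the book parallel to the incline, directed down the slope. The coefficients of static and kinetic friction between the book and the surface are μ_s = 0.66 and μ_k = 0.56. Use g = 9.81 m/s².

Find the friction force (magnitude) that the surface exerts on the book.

f ≈ 55.3 N (up the incline)

Perpendicular to the surface, N = m g cos θ = 11.5·9.81·cos 29° = 98.67 N.
Parallel to the incline, ΣF = 0 gives f = m g sin θ + P = 54.69 + 86 = 140.7 N (up-slope positive).
Static friction can supply at most μ_s N = 65.12 N.
Since |140.7| > 65.12 N, static friction cannot hold it; the book slides down the incline and kinetic friction applies: f = μ_k N = 0.56 × 98.67 = 55.3 N.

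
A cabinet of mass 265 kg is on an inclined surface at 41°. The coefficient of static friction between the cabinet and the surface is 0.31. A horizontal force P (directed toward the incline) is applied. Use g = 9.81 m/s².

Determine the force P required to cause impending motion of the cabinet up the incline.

At impending motion up the slope, friction acts down-slope at its limit: f = μ_s N.
Perpendicular to the incline: N = m g cos θ + P sin θ.
Along the incline: P cos θ = m g sin θ + μ_s N = m g sin θ + μ_s (m g cos θ + P sin θ).
Solving, P (cos θ − μ_s sin θ) = m g (sin θ + μ_s cos θ), so P = 265×9.81×(sin 41° + 0.31 cos 41°)/(cos 41° − 0.31 sin 41°) = 2600×0.89/0.5513 = 4200 N.

P ≈ 4200 N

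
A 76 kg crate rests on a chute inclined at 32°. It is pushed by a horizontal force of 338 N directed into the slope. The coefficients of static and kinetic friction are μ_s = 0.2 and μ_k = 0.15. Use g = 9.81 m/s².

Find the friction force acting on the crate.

f ≈ 108 N (up the incline)

Normal direction: N = m g cos θ + P sin θ = 811.4 N.
Parallel to the incline: P cos θ − m g sin θ = 286.6 − 395.1 = -108.4 N; the friction needed to balance this is 108.4 N acting up the slope.
The limit of static friction is μ_s N = 162.3 N.
Since 108.4 N is within the 162.3 N limit, the crate stays put and friction is exactly 108 N.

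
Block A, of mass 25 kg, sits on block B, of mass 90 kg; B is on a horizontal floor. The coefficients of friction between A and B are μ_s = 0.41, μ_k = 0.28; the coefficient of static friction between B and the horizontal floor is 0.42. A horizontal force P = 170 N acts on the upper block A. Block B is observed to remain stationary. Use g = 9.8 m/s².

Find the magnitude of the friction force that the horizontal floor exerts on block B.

Normal force at the A–B interface: N₁ = m_A g = 245 N.
Maximum static friction on A from B: μ_s N₁ = 0.41×245 = 100.5 N.
Since P = 170 N > 100.5 N, A slides on B; the A–B friction is kinetic: f₁ = μ_k N₁ = 0.28×245 = 68.6 N.
B experiences an equal 68.6 N forward from A (third law). B is in equilibrium, so the floor supplies f₂ = 68.6 N of static friction (limit μ_s(m_A+m_B)g = 473.3 N, not exceeded).

f ≈ 68.6 N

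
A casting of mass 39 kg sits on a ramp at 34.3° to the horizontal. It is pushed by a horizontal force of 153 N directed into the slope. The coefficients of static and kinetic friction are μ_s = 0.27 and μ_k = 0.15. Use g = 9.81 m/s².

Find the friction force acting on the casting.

f ≈ 89.2 N (up the incline)

The horizontal push has a component P sin θ into the surface, so N = m g cos θ + P sin θ = 316.1 + 86.22 = 402.3 N.
Parallel to the incline: P cos θ − m g sin θ = 126.4 − 215.6 = -89.21 N; the friction needed to balance this is 89.21 N acting up the slope.
Maximum static friction: μ_s N = 0.27 × 402.3 = 108.6 N.
Since 89.21 N is within the 108.6 N limit, the casting stays put and friction is exactly 89.2 N.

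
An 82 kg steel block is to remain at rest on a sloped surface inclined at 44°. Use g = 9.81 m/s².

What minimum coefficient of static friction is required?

μ_s,min ≈ 0.966

At the slip threshold m g sin θ = μ_s m g cos θ, so μ_s,min = tan θ.
μ_s,min = tan 44° = 0.966.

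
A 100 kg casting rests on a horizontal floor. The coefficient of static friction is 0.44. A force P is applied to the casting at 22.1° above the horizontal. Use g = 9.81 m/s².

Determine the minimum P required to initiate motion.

P ≈ 395 N

N = m g − P sin α (the pull lifts the casting).
At impending slip, P cos α = μ_s N = μ_s (m g − P sin α).
Solving: P (cos α + μ_s sin α) = μ_s m g → P = 0.44×981/(cos 22.1° + 0.44 sin 22.1°) = 432/1.092 = 395 N.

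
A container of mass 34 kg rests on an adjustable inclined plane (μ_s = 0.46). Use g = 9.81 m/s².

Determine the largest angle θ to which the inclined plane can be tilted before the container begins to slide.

θ_max ≈ 24.7°

At the slip threshold, m g sin θ = μ_s · m g cos θ, so tan θ = μ_s.
θ_max = arctan(0.46) = 24.7°.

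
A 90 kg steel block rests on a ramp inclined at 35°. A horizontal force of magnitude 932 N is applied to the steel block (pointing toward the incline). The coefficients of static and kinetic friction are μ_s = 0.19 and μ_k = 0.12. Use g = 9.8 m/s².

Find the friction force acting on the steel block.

The horizontal push has a component P sin θ into the surface, so N = m g cos θ + P sin θ = 722.5 + 534.6 = 1257 N.
Parallel to the incline: P cos θ − m g sin θ = 763.4 − 505.9 = 257.6 N; the friction needed to balance this is 257.6 N acting down the slope.
The limit of static friction is μ_s N = 238.8 N.
|f_req| = 257.6 > 238.8 N → the steel block slides up the incline; f = μ_k N = 0.12 × 1257 = 151 N.

f ≈ 151 N (down the incline)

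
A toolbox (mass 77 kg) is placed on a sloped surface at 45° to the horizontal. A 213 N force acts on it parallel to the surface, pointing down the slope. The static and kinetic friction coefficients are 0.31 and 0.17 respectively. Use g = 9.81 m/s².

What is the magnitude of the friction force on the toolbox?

The normal reaction is N = m g cos θ = 534.1 N.
Parallel to the incline, ΣF = 0 gives f = m g sin θ + P = 534.1 + 213 = 747.1 N (up-slope positive).
The static-friction ceiling is μ_s N = 0.31 × 534.1 = 165.6 N.
Since |747.1| > 165.6 N, static friction cannot hold it; the toolbox slides down the incline and kinetic friction applies: f = μ_k N = 0.17 × 534.1 = 90.8 N.

f ≈ 90.8 N (up the incline)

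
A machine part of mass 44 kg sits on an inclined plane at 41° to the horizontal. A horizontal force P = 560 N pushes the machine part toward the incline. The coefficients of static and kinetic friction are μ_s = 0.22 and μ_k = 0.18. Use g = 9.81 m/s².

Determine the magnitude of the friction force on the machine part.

The horizontal push has a component P sin θ into the surface, so N = m g cos θ + P sin θ = 325.8 + 367.4 = 693.2 N.
Parallel to the incline: P cos θ − m g sin θ = 422.6 − 283.2 = 139.5 N; the friction needed to balance this is 139.5 N acting down the slope.
The limit of static friction is μ_s N = 152.5 N.
Since 139.5 N is within the 152.5 N limit, the machine part stays put and friction is exactly 139 N.

f ≈ 139 N (down the incline)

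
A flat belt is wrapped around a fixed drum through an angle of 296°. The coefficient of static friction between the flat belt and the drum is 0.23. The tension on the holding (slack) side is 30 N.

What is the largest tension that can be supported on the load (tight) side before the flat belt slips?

At impending slip the capstan equation gives T₂/T₁ = e^{μβ} with β in radians.
β = 296° × π/180 = 5.166 rad.
e^{μβ} = e^{0.23×5.166} = 3.281.
T₂ = T₁ · e^{μβ} = 30 × 3.281 = 98.4 N.

T_max ≈ 98.4 N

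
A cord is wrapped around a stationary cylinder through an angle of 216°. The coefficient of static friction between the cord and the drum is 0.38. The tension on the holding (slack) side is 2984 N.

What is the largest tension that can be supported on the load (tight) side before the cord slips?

T_max ≈ 12500 N

At impending slip the capstan equation gives T₂/T₁ = e^{μβ} with β in radians.
β = 216° × π/180 = 3.77 rad.
e^{μβ} = e^{0.38×3.77} = 4.189.
T₂ = T₁ · e^{μβ} = 2984 × 4.189 = 12500 N.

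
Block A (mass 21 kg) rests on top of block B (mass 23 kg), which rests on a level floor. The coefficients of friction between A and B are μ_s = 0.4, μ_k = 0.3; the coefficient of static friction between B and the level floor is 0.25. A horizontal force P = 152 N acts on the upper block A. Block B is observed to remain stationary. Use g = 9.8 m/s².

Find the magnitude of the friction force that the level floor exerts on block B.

f ≈ 61.7 N

The normal force B exerts on A is simply A's weight, N₁ = 205.8 N.
Maximum static friction on A from B: μ_s N₁ = 0.4×205.8 = 82.32 N.
P = 152 N exceeds that limit, so A slips over B and the interface friction becomes kinetic: f₁ = μ_k N₁ = 0.3×205.8 = 61.7 N.
By Newton's third law B feels 61.7 N forward from A. With B stationary, the floor's static friction on B balances it: f₂ = 61.7 N (well within μ_s(m_A+m_B)g = 107.8 N).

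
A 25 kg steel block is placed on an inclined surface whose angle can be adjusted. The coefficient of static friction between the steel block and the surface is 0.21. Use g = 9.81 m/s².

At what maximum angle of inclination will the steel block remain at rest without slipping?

θ_max ≈ 11.9°

At the slip threshold, m g sin θ = μ_s · m g cos θ, so tan θ = μ_s.
θ_max = arctan(0.21) = 11.9°.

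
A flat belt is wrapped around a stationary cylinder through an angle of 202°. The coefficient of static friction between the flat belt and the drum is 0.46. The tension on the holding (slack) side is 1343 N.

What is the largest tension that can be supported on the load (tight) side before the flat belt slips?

At impending slip the capstan equation gives T₂/T₁ = e^{μβ} with β in radians.
β = 202° × π/180 = 3.526 rad.
e^{μβ} = e^{0.46×3.526} = 5.062.
T₂ = T₁ · e^{μβ} = 1343 × 5.062 = 6800 N.

T_max ≈ 6800 N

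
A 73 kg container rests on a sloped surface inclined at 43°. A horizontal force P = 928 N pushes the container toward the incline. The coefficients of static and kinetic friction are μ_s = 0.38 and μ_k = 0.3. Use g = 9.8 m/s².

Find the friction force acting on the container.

Resolve perpendicular to the incline: N = m g cos θ + P sin θ = 73×9.8×cos 43° + 928×sin 43° = 1156 N.
Parallel to the incline: P cos θ − m g sin θ = 678.7 − 487.9 = 190.8 N; the friction needed to balance this is 190.8 N acting down the slope.
Maximum static friction: μ_s N = 0.38 × 1156 = 439.3 N.
Since 190.8 N is within the 439.3 N limit, the container stays put and friction is exactly 191 N.

f ≈ 191 N (down the incline)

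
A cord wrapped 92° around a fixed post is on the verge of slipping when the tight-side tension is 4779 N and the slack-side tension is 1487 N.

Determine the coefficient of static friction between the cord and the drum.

T₂/T₁ = e^{μβ} → μ = ln(T₂/T₁)/β.
β = 92° = 1.606 rad.
μ = ln(4779/1487)/1.606 = ln(3.214)/1.606 = 0.727.

μ ≈ 0.727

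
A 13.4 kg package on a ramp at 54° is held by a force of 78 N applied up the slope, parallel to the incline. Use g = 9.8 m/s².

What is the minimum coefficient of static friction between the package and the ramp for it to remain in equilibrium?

μ_s,min ≈ 0.366

N = m g cos θ = 77.19 N.
Friction must make up the shortfall along the incline: f = m g sin θ − P = 106.2 − 78 = 28.24 N.
At the threshold f = μ_s N, so μ_s,min = 28.24/77.19 = 0.366.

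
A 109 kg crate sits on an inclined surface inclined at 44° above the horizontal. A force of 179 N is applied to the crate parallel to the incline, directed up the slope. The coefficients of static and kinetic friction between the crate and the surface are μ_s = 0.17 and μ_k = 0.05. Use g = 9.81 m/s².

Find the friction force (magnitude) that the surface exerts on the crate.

Normal force: N = m g cos θ = 109 × 9.81 × cos 44° = 769.2 N.
For equilibrium along the incline the friction force must supply f = m g sin θ − P = 742.8 − 179 = 563.8 N (positive meaning up-slope).
The static-friction ceiling is μ_s N = 0.17 × 769.2 = 130.8 N.
|563.8| exceeds 130.8 N, so the crate slips down-slope; friction is kinetic, f = μ_k N = 0.05×769.2 = 38.5 N.

f ≈ 38.5 N (up the incline)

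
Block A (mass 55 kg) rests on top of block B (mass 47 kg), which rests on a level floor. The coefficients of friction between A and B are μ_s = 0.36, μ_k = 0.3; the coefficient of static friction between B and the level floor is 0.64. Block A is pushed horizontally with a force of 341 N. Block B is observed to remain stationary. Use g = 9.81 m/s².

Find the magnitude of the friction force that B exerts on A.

f ≈ 162 N

The normal force B exerts on A is simply A's weight, N₁ = 539.6 N.
Maximum static friction on A from B: μ_s N₁ = 0.36×539.6 = 194.2 N.
Since P = 341 N > 194.2 N, A slides on B; the A–B friction is kinetic: f₁ = μ_k N₁ = 0.3×539.6 = 162 N.
B experiences an equal 162 N forward from A (third law). B is in equilibrium, so the floor supplies f₂ = 162 N of static friction (limit μ_s(m_A+m_B)g = 640.4 N, not exceeded).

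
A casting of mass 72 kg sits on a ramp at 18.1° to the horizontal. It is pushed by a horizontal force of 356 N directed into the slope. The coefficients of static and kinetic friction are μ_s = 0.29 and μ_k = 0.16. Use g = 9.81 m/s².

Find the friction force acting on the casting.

Resolve perpendicular to the incline: N = m g cos θ + P sin θ = 72×9.81×cos 18.1° + 356×sin 18.1° = 782 N.
Along the incline, the net driving force (taking up-slope positive) is P cos θ − m g sin θ = 338.4 − 219.4 = 118.9 N, so equilibrium requires friction f = -118.9 N (down-slope).
Maximum static friction: μ_s N = 0.29 × 782 = 226.8 N.
Since 118.9 N is within the 226.8 N limit, the casting stays put and friction is exactly 119 N.

f ≈ 119 N (down the incline)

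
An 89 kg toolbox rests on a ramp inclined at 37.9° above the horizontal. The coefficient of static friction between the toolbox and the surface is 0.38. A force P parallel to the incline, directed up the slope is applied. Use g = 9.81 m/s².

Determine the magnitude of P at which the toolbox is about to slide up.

P ≈ 798 N

At impending motion up the slope, friction acts down-slope at its limit: f = μ_s N.
P is parallel to the surface, so N = m g cos θ = 689 N.
Along the incline: P = m g sin θ + μ_s N = 536 + 0.38×689 = 798 N.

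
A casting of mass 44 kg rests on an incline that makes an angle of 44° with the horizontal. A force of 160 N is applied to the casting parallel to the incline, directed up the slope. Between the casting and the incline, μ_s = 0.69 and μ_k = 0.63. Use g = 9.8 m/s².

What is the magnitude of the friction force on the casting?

f ≈ 140 N (up the incline)

Normal force: N = m g cos θ = 44 × 9.8 × cos 44° = 310.2 N.
The friction needed for equilibrium is m g sin θ − P = 299.5 − 160 = 139.5 N, measured positive up-slope.
Static friction can supply at most μ_s N = 214 N.
Since |139.5| ≤ 214 N, no slip — friction simply equals what equilibrium demands.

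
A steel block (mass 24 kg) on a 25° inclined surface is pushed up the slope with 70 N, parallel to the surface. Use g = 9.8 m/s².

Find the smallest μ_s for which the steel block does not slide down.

μ_s,min ≈ 0.138

N = m g cos θ = 213.2 N.
Friction must make up the shortfall along the incline: f = m g sin θ − P = 99.4 − 70 = 29.4 N.
At the threshold f = μ_s N, so μ_s,min = 29.4/213.2 = 0.138.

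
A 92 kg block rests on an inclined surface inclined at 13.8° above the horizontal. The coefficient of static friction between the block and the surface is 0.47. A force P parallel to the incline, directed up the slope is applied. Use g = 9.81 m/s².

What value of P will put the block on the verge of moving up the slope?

P ≈ 627 N

At impending motion up the slope, friction acts down-slope at its limit: f = μ_s N.
P is parallel to the surface, so N = m g cos θ = 876 N.
Along the incline: P = m g sin θ + μ_s N = 215 + 0.47×876 = 627 N.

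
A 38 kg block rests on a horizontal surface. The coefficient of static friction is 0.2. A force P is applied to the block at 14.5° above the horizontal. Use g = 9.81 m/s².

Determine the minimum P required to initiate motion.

P ≈ 73.2 N

N = m g − P sin α (the pull lifts the block).
At impending slip, P cos α = μ_s N = μ_s (m g − P sin α).
Solving: P (cos α + μ_s sin α) = μ_s m g → P = 0.2×373/(cos 14.5° + 0.2 sin 14.5°) = 74.6/1.018 = 73.2 N.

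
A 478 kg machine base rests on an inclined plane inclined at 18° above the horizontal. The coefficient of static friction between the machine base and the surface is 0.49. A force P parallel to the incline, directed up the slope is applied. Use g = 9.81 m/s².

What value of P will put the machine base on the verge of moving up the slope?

P ≈ 3630 N

At impending motion up the slope, friction acts down-slope at its limit: f = μ_s N.
P is parallel to the surface, so N = m g cos θ = 4460 N.
Along the incline: P = m g sin θ + μ_s N = 1450 + 0.49×4460 = 3630 N.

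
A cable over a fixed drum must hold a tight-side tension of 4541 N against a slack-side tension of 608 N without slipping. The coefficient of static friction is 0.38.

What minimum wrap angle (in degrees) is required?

β_min ≈ 303°

T₂/T₁ = e^{μβ} → β = ln(T₂/T₁)/μ.
β = ln(4541/608)/0.38 = 2.011/0.38 = 5.291 rad.
In degrees: β = 5.291 × 180/π = 303°.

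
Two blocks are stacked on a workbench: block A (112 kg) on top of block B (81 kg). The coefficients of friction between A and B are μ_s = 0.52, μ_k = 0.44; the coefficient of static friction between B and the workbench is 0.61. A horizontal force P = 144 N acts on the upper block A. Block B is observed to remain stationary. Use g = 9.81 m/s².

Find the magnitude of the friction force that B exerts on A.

f ≈ 144 N

Between the blocks, N₁ = m_A g = 1099 N.
Maximum static friction on A from B: μ_s N₁ = 0.52×1099 = 571.3 N.
P = 144 N is within that limit, so A and B move together (both at rest); the A–B friction is simply f₁ = P = 144 N.
By Newton's third law B feels 144 N forward from A. With B stationary, the floor's static friction on B balances it: f₂ = 144 N (well within μ_s(m_A+m_B)g = 1155 N).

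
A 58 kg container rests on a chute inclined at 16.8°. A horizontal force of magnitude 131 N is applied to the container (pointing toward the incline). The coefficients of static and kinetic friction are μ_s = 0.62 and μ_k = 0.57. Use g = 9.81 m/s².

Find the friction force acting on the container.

f ≈ 39 N (up the incline)

The horizontal push has a component P sin θ into the surface, so N = m g cos θ + P sin θ = 544.7 + 37.86 = 582.6 N.
Along the incline, the net driving force (taking up-slope positive) is P cos θ − m g sin θ = 125.4 − 164.5 = -39.04 N, so equilibrium requires friction f = 39.04 N (up-slope).
The limit of static friction is μ_s N = 361.2 N.
|f_req| = 39.04 ≤ 361.2 N → the container is in equilibrium; friction equals the required value.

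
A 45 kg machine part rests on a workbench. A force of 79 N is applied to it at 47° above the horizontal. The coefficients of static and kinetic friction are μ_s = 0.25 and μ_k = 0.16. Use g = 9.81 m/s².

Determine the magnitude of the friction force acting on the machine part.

Vertical equilibrium gives N = m g − P sin α = 383.7 N.
For equilibrium, f = P cos α = 79×cos 47° = 53.88 N.
The static-friction limit is μ_s N = 95.92 N.
Since 53.88 N does not exceed the limit, the machine part stays at rest and f = 53.9 N.

f ≈ 53.9 N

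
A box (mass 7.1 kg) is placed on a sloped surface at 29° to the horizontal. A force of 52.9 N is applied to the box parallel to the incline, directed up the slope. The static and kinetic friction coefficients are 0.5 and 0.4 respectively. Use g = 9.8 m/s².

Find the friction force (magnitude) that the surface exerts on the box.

The normal reaction is N = m g cos θ = 60.86 N.
For equilibrium along the incline the friction force must supply f = m g sin θ − P = 33.73 − 52.9 = -19.17 N (positive meaning up-slope).
Maximum static friction available: μ_s N = 0.5 × 60.86 = 30.43 N.
Since |-19.17| ≤ 30.43 N, the box remains in static equilibrium and friction takes exactly the required value.

f ≈ 19.2 N (down the incline)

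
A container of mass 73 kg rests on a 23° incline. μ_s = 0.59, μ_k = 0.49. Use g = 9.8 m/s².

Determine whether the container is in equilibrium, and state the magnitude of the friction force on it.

N = m g cos θ = 659 N.
Down-slope weight component: m g sin θ = 280 N.
μ_s N = 389 N.
280 ≤ 389 N, so it stays put; friction = 280 N.

f ≈ 280 N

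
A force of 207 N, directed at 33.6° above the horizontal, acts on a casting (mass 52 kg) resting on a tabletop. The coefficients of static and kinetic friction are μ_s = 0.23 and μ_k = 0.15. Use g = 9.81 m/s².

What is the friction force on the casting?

f ≈ 59.3 N

The vertical component of P reduces the normal force: N = m g − P sin α = 510.1 − 114.6 = 395.6 N.
For equilibrium, f = P cos α = 207×cos 33.6° = 172.4 N.
μ_s N = 0.23 × 395.6 = 90.98 N.
The required friction exceeds μ_s N, so the casting moves and f = μ_k N = 59.3 N.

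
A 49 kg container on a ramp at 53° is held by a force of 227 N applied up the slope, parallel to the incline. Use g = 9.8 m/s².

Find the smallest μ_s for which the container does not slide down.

μ_s,min ≈ 0.542

N = m g cos θ = 289 N.
Friction must make up the shortfall along the incline: f = m g sin θ − P = 383.5 − 227 = 156.5 N.
At the threshold f = μ_s N, so μ_s,min = 156.5/289 = 0.542.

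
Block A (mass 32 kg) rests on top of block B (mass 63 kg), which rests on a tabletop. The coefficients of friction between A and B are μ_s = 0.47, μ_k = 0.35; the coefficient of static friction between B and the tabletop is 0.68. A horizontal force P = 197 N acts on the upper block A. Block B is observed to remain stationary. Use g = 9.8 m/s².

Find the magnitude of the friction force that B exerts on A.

Normal force at the A–B interface: N₁ = m_A g = 313.6 N.
So the A–B interface can sustain at most μ_s N₁ = 147.4 N of static friction.
P = 197 N exceeds that limit, so A slips over B and the interface friction becomes kinetic: f₁ = μ_k N₁ = 0.35×313.6 = 110 N.
By Newton's third law B feels 110 N forward from A. With B stationary, the floor's static friction on B balances it: f₂ = 110 N (well within μ_s(m_A+m_B)g = 633.1 N).

f ≈ 110 N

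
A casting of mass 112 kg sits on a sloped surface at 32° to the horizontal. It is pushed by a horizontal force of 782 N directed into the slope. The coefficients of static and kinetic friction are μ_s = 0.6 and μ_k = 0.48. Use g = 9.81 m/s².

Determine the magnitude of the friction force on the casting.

f ≈ 80.9 N (down the incline)

Normal direction: N = m g cos θ + P sin θ = 1346 N.
Parallel to the incline: P cos θ − m g sin θ = 663.2 − 582.2 = 80.94 N; the friction needed to balance this is 80.94 N acting down the slope.
The limit of static friction is μ_s N = 807.7 N.
|f_req| = 80.94 ≤ 807.7 N → the casting is in equilibrium; friction equals the required value.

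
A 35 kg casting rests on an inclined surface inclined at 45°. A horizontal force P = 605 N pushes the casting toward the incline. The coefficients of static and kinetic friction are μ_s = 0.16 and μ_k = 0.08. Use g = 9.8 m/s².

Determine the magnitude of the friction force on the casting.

f ≈ 53.6 N (down the incline)

The horizontal push has a component P sin θ into the surface, so N = m g cos θ + P sin θ = 242.5 + 427.8 = 670.3 N.
Along the incline, the net driving force (taking up-slope positive) is P cos θ − m g sin θ = 427.8 − 242.5 = 185.3 N, so equilibrium requires friction f = -185.3 N (down-slope).
Maximum static friction: μ_s N = 0.16 × 670.3 = 107.3 N.
The required 185.3 N exceeds the static limit, so the casting slides up-slope and f = μ_k N = 0.08×670.3 = 53.6 N.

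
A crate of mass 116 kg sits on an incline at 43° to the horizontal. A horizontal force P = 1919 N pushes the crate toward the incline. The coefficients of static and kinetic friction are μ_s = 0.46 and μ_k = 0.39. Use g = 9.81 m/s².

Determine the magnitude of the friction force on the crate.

f ≈ 627 N (down the incline)

Resolve perpendicular to the incline: N = m g cos θ + P sin θ = 116×9.81×cos 43° + 1919×sin 43° = 2141 N.
Parallel to the incline: P cos θ − m g sin θ = 1403 − 776.1 = 627.4 N; the friction needed to balance this is 627.4 N acting down the slope.
The limit of static friction is μ_s N = 984.9 N.
|f_req| = 627.4 ≤ 984.9 N → the crate is in equilibrium; friction equals the required value.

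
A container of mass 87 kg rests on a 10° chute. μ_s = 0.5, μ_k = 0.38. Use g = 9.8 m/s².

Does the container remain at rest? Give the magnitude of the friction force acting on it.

f ≈ 148 N

N = m g cos θ = 840 N.
Down-slope weight component: m g sin θ = 148 N.
μ_s N = 420 N.
148 ≤ 420 N, so it stays put; friction = 148 N.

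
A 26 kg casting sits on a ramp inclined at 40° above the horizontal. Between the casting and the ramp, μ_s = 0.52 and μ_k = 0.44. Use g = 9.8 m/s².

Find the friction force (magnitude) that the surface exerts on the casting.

Normal force: N = m g cos θ = 26 × 9.8 × cos 40° = 195.2 N.
For equilibrium along the incline, friction must balance the weight component: f = m g sin θ = 163.8 N up the slope.
Static friction can supply at most μ_s N = 101.5 N.
|163.8| exceeds 101.5 N, so the casting slips down-slope; friction is kinetic, f = μ_k N = 0.44×195.2 = 85.9 N.

f ≈ 85.9 N (up the incline)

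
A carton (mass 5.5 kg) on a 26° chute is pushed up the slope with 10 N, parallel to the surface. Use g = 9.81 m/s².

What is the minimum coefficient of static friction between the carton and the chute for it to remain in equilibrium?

N = m g cos θ = 48.49 N.
Friction must make up the shortfall along the incline: f = m g sin θ − P = 23.65 − 10 = 13.65 N.
At the threshold f = μ_s N, so μ_s,min = 13.65/48.49 = 0.282.

μ_s,min ≈ 0.282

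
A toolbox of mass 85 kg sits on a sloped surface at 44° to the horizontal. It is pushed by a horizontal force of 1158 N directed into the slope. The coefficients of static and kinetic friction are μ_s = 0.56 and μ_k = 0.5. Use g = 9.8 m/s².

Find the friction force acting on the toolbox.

Normal direction: N = m g cos θ + P sin θ = 1404 N.
Parallel to the incline: P cos θ − m g sin θ = 833 − 578.7 = 254.3 N; the friction needed to balance this is 254.3 N acting down the slope.
The limit of static friction is μ_s N = 786 N.
|f_req| = 254.3 ≤ 786 N → the toolbox is in equilibrium; friction equals the required value.

f ≈ 254 N (down the incline)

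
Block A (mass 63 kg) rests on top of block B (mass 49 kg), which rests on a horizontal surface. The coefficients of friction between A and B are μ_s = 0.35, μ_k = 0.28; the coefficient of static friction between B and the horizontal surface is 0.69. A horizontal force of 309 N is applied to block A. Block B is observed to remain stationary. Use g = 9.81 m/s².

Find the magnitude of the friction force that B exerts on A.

f ≈ 173 N

The normal force B exerts on A is simply A's weight, N₁ = 618 N.
Maximum static friction on A from B: μ_s N₁ = 0.35×618 = 216.3 N.
Since P = 309 N > 216.3 N, A slides on B; the A–B friction is kinetic: f₁ = μ_k N₁ = 0.28×618 = 173 N.
By Newton's third law B feels 173 N forward from A. With B stationary, the floor's static friction on B balances it: f₂ = 173 N (well within μ_s(m_A+m_B)g = 758.1 N).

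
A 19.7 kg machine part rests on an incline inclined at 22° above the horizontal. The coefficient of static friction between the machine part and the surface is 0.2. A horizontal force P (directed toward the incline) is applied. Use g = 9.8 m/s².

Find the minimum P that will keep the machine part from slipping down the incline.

The machine part tends to slide down (tan θ > μ_s), so at the point of impending slip friction acts up-slope at its limit: f = μ_s N.
Perpendicular to the incline: N = m g cos θ + P sin θ.
Along the incline: P cos θ + μ_s N = m g sin θ, i.e. P cos θ + μ_s (m g cos θ + P sin θ) = m g sin θ.
Solving, P (cos θ + μ_s sin θ) = m g (sin θ − μ_s cos θ), so P = 193×0.1892/1.002 = 36.4 N.

P_min ≈ 36.4 N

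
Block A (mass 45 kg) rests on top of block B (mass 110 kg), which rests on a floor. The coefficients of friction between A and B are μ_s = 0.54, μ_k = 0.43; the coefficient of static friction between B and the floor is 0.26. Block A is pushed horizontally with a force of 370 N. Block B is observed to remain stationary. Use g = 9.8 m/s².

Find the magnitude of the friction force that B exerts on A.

f ≈ 190 N

Between the blocks, N₁ = m_A g = 441 N.
So the A–B interface can sustain at most μ_s N₁ = 238.1 N of static friction.
P = 370 N exceeds that limit, so A slips over B and the interface friction becomes kinetic: f₁ = μ_k N₁ = 0.43×441 = 190 N.
By Newton's third law B feels 190 N forward from A. With B stationary, the floor's static friction on B balances it: f₂ = 190 N (well within μ_s(m_A+m_B)g = 394.9 N).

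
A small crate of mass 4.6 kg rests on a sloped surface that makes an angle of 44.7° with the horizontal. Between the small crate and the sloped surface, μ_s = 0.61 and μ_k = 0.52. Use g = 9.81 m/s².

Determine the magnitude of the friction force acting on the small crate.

f ≈ 16.7 N (up the incline)

Perpendicular to the surface, N = m g cos θ = 4.6·9.81·cos 44.7° = 32.08 N.
For equilibrium along the incline, friction must balance the weight component: f = m g sin θ = 31.74 N up the slope.
Maximum static friction available: μ_s N = 0.61 × 32.08 = 19.57 N.
|31.74| exceeds 19.57 N, so the small crate slips down-slope; friction is kinetic, f = μ_k N = 0.52×32.08 = 16.7 N.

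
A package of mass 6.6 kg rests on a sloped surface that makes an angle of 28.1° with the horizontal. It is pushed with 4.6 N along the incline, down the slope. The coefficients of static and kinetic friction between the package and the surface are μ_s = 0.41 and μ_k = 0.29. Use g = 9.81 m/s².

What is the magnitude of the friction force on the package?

f ≈ 16.6 N (up the incline)

Perpendicular to the surface, N = m g cos θ = 6.6·9.81·cos 28.1° = 57.11 N.
Parallel to the incline, ΣF = 0 gives f = m g sin θ + P = 30.5 + 4.6 = 35.1 N (up-slope positive).
Maximum static friction available: μ_s N = 0.41 × 57.11 = 23.42 N.
Since |35.1| > 23.42 N, static friction cannot hold it; the package slides down the incline and kinetic friction applies: f = μ_k N = 0.29 × 57.11 = 16.6 N.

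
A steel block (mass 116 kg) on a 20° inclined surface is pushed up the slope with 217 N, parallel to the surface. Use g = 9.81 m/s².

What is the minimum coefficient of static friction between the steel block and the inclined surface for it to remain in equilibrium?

μ_s,min ≈ 0.161

N = m g cos θ = 1069 N.
Friction must make up the shortfall along the incline: f = m g sin θ − P = 389.2 − 217 = 172.2 N.
At the threshold f = μ_s N, so μ_s,min = 172.2/1069 = 0.161.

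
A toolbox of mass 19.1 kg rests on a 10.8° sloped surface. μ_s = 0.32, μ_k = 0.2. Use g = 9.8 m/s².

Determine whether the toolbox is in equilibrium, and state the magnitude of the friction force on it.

N = m g cos θ = 184 N.
Down-slope weight component: m g sin θ = 35.1 N.
μ_s N = 58.8 N.
35.1 ≤ 58.8 N, so it stays put; friction = 35.1 N.

f ≈ 35.1 N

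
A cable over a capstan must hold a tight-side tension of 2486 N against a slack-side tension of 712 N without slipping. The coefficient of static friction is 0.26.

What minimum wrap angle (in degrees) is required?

T₂/T₁ = e^{μβ} → β = ln(T₂/T₁)/μ.
β = ln(2486/712)/0.26 = 1.25/0.26 = 4.809 rad.
In degrees: β = 4.809 × 180/π = 276°.

β_min ≈ 276°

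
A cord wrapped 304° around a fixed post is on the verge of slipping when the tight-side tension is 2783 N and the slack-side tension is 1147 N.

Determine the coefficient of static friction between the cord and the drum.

T₂/T₁ = e^{μβ} → μ = ln(T₂/T₁)/β.
β = 304° = 5.306 rad.
μ = ln(2783/1147)/5.306 = ln(2.426)/5.306 = 0.167.

μ ≈ 0.167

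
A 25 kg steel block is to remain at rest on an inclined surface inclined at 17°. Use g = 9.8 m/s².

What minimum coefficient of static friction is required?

μ_s,min ≈ 0.306

At the slip threshold m g sin θ = μ_s m g cos θ, so μ_s,min = tan θ.
μ_s,min = tan 17° = 0.306.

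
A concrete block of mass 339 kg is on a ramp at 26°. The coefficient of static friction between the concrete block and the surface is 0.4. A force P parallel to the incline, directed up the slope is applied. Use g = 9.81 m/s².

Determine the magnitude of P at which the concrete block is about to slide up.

P ≈ 2650 N

At impending motion up the slope, friction acts down-slope at its limit: f = μ_s N.
P is parallel to the surface, so N = m g cos θ = 2990 N.
Along the incline: P = m g sin θ + μ_s N = 1460 + 0.4×2990 = 2650 N.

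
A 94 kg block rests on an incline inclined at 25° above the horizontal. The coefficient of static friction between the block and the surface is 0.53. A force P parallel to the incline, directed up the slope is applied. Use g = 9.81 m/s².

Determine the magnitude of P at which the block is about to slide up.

At impending motion up the slope, friction acts down-slope at its limit: f = μ_s N.
P is parallel to the surface, so N = m g cos θ = 836 N.
Along the incline: P = m g sin θ + μ_s N = 390 + 0.53×836 = 833 N.

P ≈ 833 N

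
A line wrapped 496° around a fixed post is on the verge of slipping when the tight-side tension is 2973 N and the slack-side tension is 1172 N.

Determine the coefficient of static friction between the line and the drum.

μ ≈ 0.108

T₂/T₁ = e^{μβ} → μ = ln(T₂/T₁)/β.
β = 496° = 8.657 rad.
μ = ln(2973/1172)/8.657 = ln(2.537)/8.657 = 0.108.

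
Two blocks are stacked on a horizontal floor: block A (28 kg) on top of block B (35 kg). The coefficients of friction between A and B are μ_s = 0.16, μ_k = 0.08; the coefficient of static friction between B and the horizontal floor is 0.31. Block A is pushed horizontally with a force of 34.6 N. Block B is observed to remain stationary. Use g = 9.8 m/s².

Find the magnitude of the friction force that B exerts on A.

f ≈ 34.6 N

The normal force B exerts on A is simply A's weight, N₁ = 274.4 N.
Maximum static friction on A from B: μ_s N₁ = 0.16×274.4 = 43.9 N.
P = 34.6 N is within that limit, so A and B move together (both at rest); the A–B friction is simply f₁ = P = 34.6 N.
B experiences an equal 34.6 N forward from A (third law). B is in equilibrium, so the floor supplies f₂ = 34.6 N of static friction (limit μ_s(m_A+m_B)g = 191.4 N, not exceeded).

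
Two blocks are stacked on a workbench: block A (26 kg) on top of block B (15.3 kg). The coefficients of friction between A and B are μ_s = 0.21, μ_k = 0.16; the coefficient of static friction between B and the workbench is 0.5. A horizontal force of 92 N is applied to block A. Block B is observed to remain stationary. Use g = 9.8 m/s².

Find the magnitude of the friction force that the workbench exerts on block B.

f ≈ 40.8 N

Between the blocks, N₁ = m_A g = 254.8 N.
Maximum static friction on A from B: μ_s N₁ = 0.21×254.8 = 53.51 N.
P = 92 N exceeds that limit, so A slips over B and the interface friction becomes kinetic: f₁ = μ_k N₁ = 0.16×254.8 = 40.8 N.
B experiences an equal 40.8 N forward from A (third law). B is in equilibrium, so the floor supplies f₂ = 40.8 N of static friction (limit μ_s(m_A+m_B)g = 202.4 N, not exceeded).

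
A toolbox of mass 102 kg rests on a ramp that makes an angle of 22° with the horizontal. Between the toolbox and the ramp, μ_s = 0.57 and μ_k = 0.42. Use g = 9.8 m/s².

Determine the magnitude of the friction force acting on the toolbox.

f ≈ 374 N (up the incline)

Normal force: N = m g cos θ = 102 × 9.8 × cos 22° = 926.8 N.
For equilibrium along the incline, friction must balance the weight component: f = m g sin θ = 374.5 N up the slope.
Maximum static friction available: μ_s N = 0.57 × 926.8 = 528.3 N.
Since |374.5| ≤ 528.3 N, static friction is sufficient; f equals the required value, not μ_s N.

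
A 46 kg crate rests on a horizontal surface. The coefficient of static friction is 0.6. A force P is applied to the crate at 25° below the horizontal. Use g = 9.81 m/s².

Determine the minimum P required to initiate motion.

N = m g + P sin α (the push presses the crate into the horizontal surface).
At impending slip, P cos α = μ_s N = μ_s (m g + P sin α).
Solving: P (cos α − μ_s sin α) = μ_s m g → P = 0.6×451/(cos 25° − 0.6 sin 25°) = 271/0.6527 = 415 N.

P ≈ 415 N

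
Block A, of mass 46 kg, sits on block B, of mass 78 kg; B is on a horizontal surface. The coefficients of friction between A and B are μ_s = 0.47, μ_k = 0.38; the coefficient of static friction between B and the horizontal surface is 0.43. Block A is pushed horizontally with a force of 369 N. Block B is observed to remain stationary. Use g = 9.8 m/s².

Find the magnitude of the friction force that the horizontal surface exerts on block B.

The normal force B exerts on A is simply A's weight, N₁ = 450.8 N.
Maximum static friction on A from B: μ_s N₁ = 0.47×450.8 = 211.9 N.
P = 369 N exceeds that limit, so A slips over B and the interface friction becomes kinetic: f₁ = μ_k N₁ = 0.38×450.8 = 171 N.
By Newton's third law B feels 171 N forward from A. With B stationary, the floor's static friction on B balances it: f₂ = 171 N (well within μ_s(m_A+m_B)g = 522.5 N).

f ≈ 171 N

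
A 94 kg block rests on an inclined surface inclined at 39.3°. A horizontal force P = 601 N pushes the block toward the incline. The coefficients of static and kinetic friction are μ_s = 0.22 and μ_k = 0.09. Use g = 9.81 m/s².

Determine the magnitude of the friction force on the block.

f ≈ 119 N (up the incline)

Normal direction: N = m g cos θ + P sin θ = 1094 N.
Along the incline, the net driving force (taking up-slope positive) is P cos θ − m g sin θ = 465.1 − 584.1 = -119 N, so equilibrium requires friction f = 119 N (up-slope).
The limit of static friction is μ_s N = 240.7 N.
Since 119 N is within the 240.7 N limit, the block stays put and friction is exactly 119 N.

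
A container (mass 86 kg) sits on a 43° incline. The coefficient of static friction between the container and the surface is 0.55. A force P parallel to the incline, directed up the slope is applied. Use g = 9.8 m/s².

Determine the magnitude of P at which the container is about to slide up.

P ≈ 914 N

At impending motion up the slope, friction acts down-slope at its limit: f = μ_s N.
P is parallel to the surface, so N = m g cos θ = 616 N.
Along the incline: P = m g sin θ + μ_s N = 575 + 0.55×616 = 914 N.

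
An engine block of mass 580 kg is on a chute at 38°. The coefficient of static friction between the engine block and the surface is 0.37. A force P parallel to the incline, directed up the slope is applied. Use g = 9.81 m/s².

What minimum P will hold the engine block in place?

The engine block tends to slide down (tan θ > μ_s), so at the point of impending slip friction acts up-slope at its limit: f = μ_s N.
P is parallel to the surface, so N = m g cos θ = 4480 N.
Along the incline: P + μ_s N = m g sin θ, so P = 3500 − 0.37×4480 = 1840 N.

P_min ≈ 1840 N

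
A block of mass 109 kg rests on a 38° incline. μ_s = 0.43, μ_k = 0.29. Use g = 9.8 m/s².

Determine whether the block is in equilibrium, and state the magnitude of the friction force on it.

f ≈ 244 N

N = m g cos θ = 842 N.
Down-slope weight component: m g sin θ = 658 N.
μ_s N = 362 N.
658 > 362 N, so it slides; kinetic friction f = μ_k N = 0.29×842 = 244 N.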